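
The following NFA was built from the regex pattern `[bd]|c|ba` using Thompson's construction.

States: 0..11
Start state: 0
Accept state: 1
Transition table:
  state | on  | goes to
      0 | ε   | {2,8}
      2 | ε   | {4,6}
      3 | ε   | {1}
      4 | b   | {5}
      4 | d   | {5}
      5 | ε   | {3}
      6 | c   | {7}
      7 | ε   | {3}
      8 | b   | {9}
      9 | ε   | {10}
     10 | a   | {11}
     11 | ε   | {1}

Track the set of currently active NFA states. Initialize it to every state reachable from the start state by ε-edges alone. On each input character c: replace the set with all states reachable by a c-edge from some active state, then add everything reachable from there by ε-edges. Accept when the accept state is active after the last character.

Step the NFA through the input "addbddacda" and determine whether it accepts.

Answer: REJECT

Steps:
start: ε-closure({0}) = {0,2,4,6,8}
'a' @ 1: {}  — state set empty
rest 'ddbddacda' ignored (set empty)
end set {} — state 1 not in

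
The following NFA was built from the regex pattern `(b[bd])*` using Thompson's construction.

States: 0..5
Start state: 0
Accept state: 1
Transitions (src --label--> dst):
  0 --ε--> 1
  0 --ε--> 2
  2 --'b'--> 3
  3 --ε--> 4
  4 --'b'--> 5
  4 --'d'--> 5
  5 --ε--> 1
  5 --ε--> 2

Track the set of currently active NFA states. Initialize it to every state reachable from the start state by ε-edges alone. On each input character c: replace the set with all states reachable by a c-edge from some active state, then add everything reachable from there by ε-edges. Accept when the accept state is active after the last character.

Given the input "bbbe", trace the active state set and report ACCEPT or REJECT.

Answer: REJECT

Derivation:
S₀ = ε-closure({0}) = {0,1,2}
'b' @ 1: {3,4}
'b' @ 2: {1,2,5}  [accepting]
'b' @ 3: {3,4}
'e' @ 4: {}  — no active states
after full input: {}  (accept=1 not in)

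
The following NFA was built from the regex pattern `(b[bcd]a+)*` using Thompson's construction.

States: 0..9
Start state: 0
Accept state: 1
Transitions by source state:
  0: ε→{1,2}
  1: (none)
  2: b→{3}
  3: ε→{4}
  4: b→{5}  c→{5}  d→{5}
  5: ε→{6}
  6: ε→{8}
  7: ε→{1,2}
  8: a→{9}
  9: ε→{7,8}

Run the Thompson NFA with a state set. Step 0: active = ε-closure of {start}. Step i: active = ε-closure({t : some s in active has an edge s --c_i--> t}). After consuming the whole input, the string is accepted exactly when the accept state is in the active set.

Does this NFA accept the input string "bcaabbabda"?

Answer: ACCEPT

Trace:
start: ε-closure({0}) = {0,1,2}
'b' @ 1: {3,4}
'c' @ 2: {5,6,8}
'a' @ 3: {1,2,7,8,9}  (accept∈set)
'a' @ 4: {1,2,7,8,9}  (accept∈set)
'b' @ 5: {3,4}
'b' @ 6: {5,6,8}
'a' @ 7: {1,2,7,8,9}  (accept∈set)
'b' @ 8: {3,4}
'd' @ 9: {5,6,8}
'a' @ 10: {1,2,7,8,9}  (accept∈set)
end set {1,2,7,8,9} — state 1 in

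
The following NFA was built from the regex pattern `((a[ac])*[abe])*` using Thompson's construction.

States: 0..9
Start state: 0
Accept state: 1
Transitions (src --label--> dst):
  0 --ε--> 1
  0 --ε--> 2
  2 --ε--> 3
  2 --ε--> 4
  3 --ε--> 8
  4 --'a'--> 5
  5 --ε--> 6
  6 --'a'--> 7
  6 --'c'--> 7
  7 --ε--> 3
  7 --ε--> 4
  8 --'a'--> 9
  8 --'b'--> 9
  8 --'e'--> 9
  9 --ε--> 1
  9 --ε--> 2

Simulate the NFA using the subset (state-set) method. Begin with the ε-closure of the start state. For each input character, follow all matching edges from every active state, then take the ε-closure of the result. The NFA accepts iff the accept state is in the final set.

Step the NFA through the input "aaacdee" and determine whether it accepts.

start: ε-closure({0}) = {0,1,2,3,4,8}
'a' @ 1: {1,2,3,4,5,6,8,9}  (accept∈set)
'a' @ 2: {1,2,3,4,5,6,7,8,9}  (accept∈set)
'a' @ 3: {1,2,3,4,5,6,7,8,9}  (accept∈set)
'c' @ 4: {3,4,7,8}
'd' @ 5: {}  — no active states
rest 'ee' ignored (set empty)
after full input: {}  (accept=1 not in)

Answer: REJECT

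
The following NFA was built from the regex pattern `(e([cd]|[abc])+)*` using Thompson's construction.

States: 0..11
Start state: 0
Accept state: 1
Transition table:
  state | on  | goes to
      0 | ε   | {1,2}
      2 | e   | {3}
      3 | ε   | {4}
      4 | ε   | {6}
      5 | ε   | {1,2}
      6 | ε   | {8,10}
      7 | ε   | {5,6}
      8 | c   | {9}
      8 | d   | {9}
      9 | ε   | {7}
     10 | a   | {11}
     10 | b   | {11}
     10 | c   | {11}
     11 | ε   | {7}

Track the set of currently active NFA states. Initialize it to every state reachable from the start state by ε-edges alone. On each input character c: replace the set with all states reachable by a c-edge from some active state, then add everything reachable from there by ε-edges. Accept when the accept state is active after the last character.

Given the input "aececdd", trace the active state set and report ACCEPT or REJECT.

Answer: REJECT

Derivation:
initial (ε-close {0}): {0,1,2}
'a' @ 1: {}  — no active states
rest 'ececdd' ignored (set empty)
final: {}; accept 1 not in set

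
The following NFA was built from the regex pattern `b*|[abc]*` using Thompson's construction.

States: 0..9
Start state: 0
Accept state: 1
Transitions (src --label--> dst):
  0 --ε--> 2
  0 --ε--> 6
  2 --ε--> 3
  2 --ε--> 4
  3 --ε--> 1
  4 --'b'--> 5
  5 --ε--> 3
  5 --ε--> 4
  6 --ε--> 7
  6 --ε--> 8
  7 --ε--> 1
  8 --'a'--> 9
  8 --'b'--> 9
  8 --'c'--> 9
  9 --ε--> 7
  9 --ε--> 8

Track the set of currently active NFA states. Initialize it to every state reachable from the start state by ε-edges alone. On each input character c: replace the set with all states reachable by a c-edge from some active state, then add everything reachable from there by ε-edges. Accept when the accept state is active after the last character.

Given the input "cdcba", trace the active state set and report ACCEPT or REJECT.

S₀ = ε-closure({0}) = {0,1,2,3,4,6,7,8}
'c' @ 1: {1,7,8,9}  (accept∈set)
'd' @ 2: {}  — no active states
rest 'cba' ignored (set empty)
end set {} — state 1 not in

Answer: REJECT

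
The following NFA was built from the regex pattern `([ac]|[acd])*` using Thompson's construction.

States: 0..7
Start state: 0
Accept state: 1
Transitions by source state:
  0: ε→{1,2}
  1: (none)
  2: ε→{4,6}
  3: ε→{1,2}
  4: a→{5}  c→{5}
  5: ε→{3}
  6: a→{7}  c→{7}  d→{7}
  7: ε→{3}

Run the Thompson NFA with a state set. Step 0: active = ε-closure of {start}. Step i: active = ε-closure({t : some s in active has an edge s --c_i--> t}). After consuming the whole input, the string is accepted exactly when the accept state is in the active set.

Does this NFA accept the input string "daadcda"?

Answer: ACCEPT

Derivation:
start: ε-closure({0}) = {0,1,2,4,6}
'd' @ 1: {1,2,3,4,6,7}  (accept∈set)
'a' @ 2: {1,2,3,4,5,6,7}  (accept∈set)
'a' @ 3: {1,2,3,4,5,6,7}  (accept∈set)
'd' @ 4: {1,2,3,4,6,7}  (accept∈set)
'c' @ 5: {1,2,3,4,5,6,7}  (accept∈set)
'd' @ 6: {1,2,3,4,6,7}  (accept∈set)
'a' @ 7: {1,2,3,4,5,6,7}  (accept∈set)
end set {1,2,3,4,5,6,7} — state 1 in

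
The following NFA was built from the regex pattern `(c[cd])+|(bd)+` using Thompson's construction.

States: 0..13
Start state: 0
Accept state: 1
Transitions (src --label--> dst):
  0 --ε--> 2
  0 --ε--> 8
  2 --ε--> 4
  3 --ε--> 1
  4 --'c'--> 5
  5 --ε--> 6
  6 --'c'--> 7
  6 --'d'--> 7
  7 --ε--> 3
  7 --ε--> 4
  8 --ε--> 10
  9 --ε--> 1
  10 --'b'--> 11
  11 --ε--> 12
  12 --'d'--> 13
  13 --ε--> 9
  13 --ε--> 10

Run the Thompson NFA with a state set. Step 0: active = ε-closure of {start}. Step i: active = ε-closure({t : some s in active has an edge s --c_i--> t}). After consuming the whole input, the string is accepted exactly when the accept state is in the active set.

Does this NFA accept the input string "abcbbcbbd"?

Answer: REJECT

Trace:
S₀ = ε-closure({0}) = {0,2,4,8,10}
'a' @ 1: {}  — dead — no transitions
rest 'bcbbcbbd' ignored (set empty)
end set {} — state 1 not in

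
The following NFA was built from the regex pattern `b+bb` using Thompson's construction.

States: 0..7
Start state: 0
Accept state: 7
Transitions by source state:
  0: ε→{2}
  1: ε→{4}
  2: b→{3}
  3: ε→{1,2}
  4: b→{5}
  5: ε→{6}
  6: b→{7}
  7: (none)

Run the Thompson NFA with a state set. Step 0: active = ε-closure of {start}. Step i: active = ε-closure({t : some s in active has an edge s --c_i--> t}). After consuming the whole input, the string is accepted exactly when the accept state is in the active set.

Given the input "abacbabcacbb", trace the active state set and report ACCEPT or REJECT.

Answer: REJECT

Derivation:
initial (ε-close {0}): {0,2}
'a' @ 1: {}  — dead — no transitions
rest 'bacbabcacbb' ignored (set empty)
final: {}; accept 7 not in set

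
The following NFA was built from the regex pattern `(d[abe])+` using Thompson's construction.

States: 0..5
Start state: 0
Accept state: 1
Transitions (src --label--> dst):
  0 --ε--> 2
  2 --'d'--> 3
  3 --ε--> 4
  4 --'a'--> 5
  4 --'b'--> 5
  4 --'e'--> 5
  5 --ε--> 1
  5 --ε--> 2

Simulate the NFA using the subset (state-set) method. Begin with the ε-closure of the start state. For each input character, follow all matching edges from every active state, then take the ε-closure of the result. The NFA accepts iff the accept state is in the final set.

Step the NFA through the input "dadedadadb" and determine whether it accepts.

S₀ = ε-closure({0}) = {0,2}
'd' @ 1: {3,4}
'a' @ 2: {1,2,5}  (accept∈set)
'd' @ 3: {3,4}
'e' @ 4: {1,2,5}  (accept∈set)
'd' @ 5: {3,4}
'a' @ 6: {1,2,5}  (accept∈set)
'd' @ 7: {3,4}
'a' @ 8: {1,2,5}  (accept∈set)
'd' @ 9: {3,4}
'b' @ 10: {1,2,5}  (accept∈set)
end set {1,2,5} — state 1 in

Answer: ACCEPT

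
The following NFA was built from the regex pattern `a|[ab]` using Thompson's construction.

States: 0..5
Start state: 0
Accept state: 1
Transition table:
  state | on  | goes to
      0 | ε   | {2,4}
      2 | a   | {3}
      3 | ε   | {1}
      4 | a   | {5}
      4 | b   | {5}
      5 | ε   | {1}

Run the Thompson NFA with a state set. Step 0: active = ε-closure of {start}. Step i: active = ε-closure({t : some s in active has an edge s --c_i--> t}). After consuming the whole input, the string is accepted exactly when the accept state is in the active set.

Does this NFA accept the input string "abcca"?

Answer: REJECT

Steps:
S₀ = ε-closure({0}) = {0,2,4}
'a' @ 1: {1,3,5}  (accept∈set)
'b' @ 2: {}  — no active states
rest 'cca' ignored (set empty)
after full input: {}  (accept=1 not in)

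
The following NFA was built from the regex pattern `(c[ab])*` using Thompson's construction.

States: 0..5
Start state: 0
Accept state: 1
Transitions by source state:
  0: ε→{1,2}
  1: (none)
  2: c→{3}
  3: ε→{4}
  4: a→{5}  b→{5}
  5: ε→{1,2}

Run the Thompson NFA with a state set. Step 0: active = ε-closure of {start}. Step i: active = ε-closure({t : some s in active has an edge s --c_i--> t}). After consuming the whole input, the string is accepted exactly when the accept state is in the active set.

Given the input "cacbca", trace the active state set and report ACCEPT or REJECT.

start: ε-closure({0}) = {0,1,2}
'c' @ 1: {3,4}
'a' @ 2: {1,2,5}  ✓accept
'c' @ 3: {3,4}
'b' @ 4: {1,2,5}  ✓accept
'c' @ 5: {3,4}
'a' @ 6: {1,2,5}  ✓accept
after full input: {1,2,5}  (accept=1 in)

Answer: ACCEPT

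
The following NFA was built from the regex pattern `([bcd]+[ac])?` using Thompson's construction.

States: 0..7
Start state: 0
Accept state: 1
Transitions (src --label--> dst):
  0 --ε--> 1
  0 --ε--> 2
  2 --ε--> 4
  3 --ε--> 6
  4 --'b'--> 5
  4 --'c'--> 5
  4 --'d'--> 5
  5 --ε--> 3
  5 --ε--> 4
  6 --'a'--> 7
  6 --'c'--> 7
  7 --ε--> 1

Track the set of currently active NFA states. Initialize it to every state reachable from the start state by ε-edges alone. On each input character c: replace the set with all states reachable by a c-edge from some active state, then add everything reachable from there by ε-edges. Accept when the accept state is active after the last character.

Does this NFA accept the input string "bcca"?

S₀ = ε-closure({0}) = {0,1,2,4}
'b' @ 1: {3,4,5,6}
'c' @ 2: {1,3,4,5,6,7}  (accept∈set)
'c' @ 3: {1,3,4,5,6,7}  (accept∈set)
'a' @ 4: {1,7}  (accept∈set)
after full input: {1,7}  (accept=1 in)

Answer: ACCEPT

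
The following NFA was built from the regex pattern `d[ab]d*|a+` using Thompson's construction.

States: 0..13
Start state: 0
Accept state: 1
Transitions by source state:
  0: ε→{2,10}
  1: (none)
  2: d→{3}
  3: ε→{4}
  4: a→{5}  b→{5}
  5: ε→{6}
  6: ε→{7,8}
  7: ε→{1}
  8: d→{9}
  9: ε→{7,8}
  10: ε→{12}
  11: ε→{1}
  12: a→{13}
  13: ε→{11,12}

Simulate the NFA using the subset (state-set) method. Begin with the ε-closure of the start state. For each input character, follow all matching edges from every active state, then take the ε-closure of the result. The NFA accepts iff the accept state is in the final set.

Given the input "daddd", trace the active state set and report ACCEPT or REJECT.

Answer: ACCEPT

Trace:
initial (ε-close {0}): {0,2,10,12}
'd' @ 1: {3,4}
'a' @ 2: {1,5,6,7,8}  (accept∈set)
'd' @ 3: {1,7,8,9}  (accept∈set)
'd' @ 4: {1,7,8,9}  (accept∈set)
'd' @ 5: {1,7,8,9}  (accept∈set)
final: {1,7,8,9}; accept 1 in set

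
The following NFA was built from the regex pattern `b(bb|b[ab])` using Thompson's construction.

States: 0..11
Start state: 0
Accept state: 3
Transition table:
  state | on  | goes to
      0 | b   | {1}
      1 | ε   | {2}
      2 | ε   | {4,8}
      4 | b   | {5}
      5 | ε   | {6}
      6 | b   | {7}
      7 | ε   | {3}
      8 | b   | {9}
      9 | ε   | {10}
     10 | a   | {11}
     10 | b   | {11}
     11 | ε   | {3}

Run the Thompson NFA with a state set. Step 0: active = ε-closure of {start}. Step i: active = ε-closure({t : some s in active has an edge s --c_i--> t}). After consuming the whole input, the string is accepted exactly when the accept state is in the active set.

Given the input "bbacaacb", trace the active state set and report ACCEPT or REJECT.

start: ε-closure({0}) = {0}
'b' @ 1: {1,2,4,8}
'b' @ 2: {5,6,9,10}
'a' @ 3: {3,11}  (accept∈set)
'c' @ 4: {}  — state set empty
rest 'aacb' ignored (set empty)
final: {}; accept 3 not in set

Answer: REJECT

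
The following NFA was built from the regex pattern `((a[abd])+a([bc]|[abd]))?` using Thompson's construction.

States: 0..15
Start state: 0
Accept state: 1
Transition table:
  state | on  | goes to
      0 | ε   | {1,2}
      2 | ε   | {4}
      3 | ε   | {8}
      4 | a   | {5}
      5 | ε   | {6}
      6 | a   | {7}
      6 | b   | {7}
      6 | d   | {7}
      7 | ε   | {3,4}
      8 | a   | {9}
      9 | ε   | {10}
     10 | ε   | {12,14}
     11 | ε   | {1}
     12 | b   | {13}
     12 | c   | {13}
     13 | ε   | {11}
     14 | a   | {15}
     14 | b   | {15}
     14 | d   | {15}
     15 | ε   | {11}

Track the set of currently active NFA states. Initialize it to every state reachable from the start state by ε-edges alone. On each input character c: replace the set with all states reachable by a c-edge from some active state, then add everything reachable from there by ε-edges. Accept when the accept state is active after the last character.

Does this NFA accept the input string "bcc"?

Answer: REJECT

Trace:
S₀ = ε-closure({0}) = {0,1,2,4}
'b' @ 1: {}  — dead — no transitions
rest 'cc' ignored (set empty)
after full input: {}  (accept=1 not in)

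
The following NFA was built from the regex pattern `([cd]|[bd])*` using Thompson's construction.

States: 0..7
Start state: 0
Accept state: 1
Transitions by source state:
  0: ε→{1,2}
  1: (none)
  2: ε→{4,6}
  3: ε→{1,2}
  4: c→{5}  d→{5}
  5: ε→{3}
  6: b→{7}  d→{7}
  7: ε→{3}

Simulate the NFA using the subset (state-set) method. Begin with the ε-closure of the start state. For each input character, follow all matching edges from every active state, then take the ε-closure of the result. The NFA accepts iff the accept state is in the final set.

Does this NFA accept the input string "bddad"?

Answer: REJECT

Steps:
S₀ = ε-closure({0}) = {0,1,2,4,6}
'b' @ 1: {1,2,3,4,6,7}  ✓accept
'd' @ 2: {1,2,3,4,5,6,7}  ✓accept
'd' @ 3: {1,2,3,4,5,6,7}  ✓accept
'a' @ 4: {}  — state set empty
rest 'd' ignored (set empty)
end set {} — state 1 not in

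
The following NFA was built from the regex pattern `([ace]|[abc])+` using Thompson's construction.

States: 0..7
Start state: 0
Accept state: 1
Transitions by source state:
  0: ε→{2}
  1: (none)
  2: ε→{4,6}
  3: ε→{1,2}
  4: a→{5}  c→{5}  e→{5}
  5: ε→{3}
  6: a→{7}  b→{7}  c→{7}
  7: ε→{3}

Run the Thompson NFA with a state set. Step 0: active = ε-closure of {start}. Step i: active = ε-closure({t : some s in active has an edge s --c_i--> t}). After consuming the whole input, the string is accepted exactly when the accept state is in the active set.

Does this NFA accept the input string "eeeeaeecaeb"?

S₀ = ε-closure({0}) = {0,2,4,6}
'e' @ 1: {1,2,3,4,5,6}  ✓accept
'e' @ 2: {1,2,3,4,5,6}  ✓accept
'e' @ 3: {1,2,3,4,5,6}  ✓accept
'e' @ 4: {1,2,3,4,5,6}  ✓accept
'a' @ 5: {1,2,3,4,5,6,7}  ✓accept
'e' @ 6: {1,2,3,4,5,6}  ✓accept
'e' @ 7: {1,2,3,4,5,6}  ✓accept
'c' @ 8: {1,2,3,4,5,6,7}  ✓accept
'a' @ 9: {1,2,3,4,5,6,7}  ✓accept
'e' @ 10: {1,2,3,4,5,6}  ✓accept
'b' @ 11: {1,2,3,4,6,7}  ✓accept
final: {1,2,3,4,6,7}; accept 1 in set

Answer: ACCEPT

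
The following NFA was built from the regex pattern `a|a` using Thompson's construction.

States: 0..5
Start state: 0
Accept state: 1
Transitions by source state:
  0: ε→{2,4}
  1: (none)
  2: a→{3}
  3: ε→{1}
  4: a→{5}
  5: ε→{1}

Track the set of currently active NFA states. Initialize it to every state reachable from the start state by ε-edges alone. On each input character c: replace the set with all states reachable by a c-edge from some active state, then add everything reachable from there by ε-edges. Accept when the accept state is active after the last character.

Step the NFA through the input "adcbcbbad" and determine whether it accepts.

Answer: REJECT

Trace:
start: ε-closure({0}) = {0,2,4}
'a' @ 1: {1,3,5}  ✓accept
'd' @ 2: {}  — state set empty
rest 'cbcbbad' ignored (set empty)
end set {} — state 1 not in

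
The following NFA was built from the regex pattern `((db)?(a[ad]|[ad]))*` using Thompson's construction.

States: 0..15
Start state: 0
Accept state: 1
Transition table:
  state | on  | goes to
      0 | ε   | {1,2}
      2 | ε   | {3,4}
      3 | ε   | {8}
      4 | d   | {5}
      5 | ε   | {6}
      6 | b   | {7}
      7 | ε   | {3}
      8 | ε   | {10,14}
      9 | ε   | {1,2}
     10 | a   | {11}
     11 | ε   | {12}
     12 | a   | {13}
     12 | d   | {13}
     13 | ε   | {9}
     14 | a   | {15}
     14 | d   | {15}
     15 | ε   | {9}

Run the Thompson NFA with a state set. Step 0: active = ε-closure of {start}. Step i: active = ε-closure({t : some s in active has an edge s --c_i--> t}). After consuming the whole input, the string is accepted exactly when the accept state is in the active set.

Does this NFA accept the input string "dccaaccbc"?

start: ε-closure({0}) = {0,1,2,3,4,8,10,14}
'd' @ 1: {1,2,3,4,5,6,8,9,10,14,15}  ✓accept
'c' @ 2: {}  — dead — no transitions
rest 'caaccbc' ignored (set empty)
final: {}; accept 1 not in set

Answer: REJECT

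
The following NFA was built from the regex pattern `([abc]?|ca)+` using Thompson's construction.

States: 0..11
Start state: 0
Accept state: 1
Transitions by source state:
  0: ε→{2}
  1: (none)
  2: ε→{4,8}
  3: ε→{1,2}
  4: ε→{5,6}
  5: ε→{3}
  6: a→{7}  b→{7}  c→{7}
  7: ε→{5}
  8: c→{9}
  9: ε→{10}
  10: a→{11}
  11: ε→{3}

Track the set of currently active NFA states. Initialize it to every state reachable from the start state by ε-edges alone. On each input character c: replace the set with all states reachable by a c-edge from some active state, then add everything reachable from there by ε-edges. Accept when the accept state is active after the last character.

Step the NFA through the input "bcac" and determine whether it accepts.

start: ε-closure({0}) = {0,1,2,3,4,5,6,8}
'b' @ 1: {1,2,3,4,5,6,7,8}  (accept∈set)
'c' @ 2: {1,2,3,4,5,6,7,8,9,10}  (accept∈set)
'a' @ 3: {1,2,3,4,5,6,7,8,11}  (accept∈set)
'c' @ 4: {1,2,3,4,5,6,7,8,9,10}  (accept∈set)
after full input: {1,2,3,4,5,6,7,8,9,10}  (accept=1 in)

Answer: ACCEPT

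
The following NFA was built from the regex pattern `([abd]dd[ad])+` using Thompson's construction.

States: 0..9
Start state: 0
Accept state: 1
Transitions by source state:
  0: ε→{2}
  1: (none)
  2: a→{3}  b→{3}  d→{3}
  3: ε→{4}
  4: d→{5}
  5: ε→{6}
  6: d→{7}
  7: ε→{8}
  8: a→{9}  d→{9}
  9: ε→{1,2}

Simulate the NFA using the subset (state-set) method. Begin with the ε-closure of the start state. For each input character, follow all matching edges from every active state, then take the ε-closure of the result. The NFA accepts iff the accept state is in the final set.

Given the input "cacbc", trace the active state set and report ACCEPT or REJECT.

S₀ = ε-closure({0}) = {0,2}
'c' @ 1: {}  — state set empty
rest 'acbc' ignored (set empty)
end set {} — state 1 not in

Answer: REJECT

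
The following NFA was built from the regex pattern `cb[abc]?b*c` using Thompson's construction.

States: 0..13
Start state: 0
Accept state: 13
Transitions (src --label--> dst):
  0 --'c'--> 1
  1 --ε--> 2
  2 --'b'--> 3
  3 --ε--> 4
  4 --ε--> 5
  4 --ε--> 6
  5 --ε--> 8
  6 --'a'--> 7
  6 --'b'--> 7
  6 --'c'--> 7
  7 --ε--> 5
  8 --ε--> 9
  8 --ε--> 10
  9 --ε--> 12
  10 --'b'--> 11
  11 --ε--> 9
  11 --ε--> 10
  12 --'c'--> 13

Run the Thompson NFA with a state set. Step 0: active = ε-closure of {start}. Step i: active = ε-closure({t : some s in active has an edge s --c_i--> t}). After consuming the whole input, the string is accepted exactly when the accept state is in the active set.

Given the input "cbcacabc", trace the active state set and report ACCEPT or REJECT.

start: ε-closure({0}) = {0}
'c' @ 1: {1,2}
'b' @ 2: {3,4,5,6,8,9,10,12}
'c' @ 3: {5,7,8,9,10,12,13}  (accept∈set)
'a' @ 4: {}  — no active states
rest 'cabc' ignored (set empty)
after full input: {}  (accept=13 not in)

Answer: REJECT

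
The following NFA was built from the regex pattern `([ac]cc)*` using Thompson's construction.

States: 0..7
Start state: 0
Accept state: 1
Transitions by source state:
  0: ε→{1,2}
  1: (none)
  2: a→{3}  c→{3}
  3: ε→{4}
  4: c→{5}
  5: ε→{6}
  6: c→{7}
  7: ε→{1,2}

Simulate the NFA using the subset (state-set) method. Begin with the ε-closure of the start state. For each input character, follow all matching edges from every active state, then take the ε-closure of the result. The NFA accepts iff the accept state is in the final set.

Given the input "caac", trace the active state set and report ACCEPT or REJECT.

initial (ε-close {0}): {0,1,2}
'c' @ 1: {3,4}
'a' @ 2: {}  — dead — no transitions
rest 'ac' ignored (set empty)
final: {}; accept 1 not in set

Answer: REJECT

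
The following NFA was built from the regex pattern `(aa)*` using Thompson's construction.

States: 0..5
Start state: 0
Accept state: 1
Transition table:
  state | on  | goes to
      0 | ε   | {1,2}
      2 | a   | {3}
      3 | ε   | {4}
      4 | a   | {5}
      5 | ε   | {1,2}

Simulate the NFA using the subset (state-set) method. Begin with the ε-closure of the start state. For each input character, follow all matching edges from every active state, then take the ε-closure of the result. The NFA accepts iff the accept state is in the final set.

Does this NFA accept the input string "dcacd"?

S₀ = ε-closure({0}) = {0,1,2}
'd' @ 1: {}  — dead — no transitions
rest 'cacd' ignored (set empty)
final: {}; accept 1 not in set

Answer: REJECT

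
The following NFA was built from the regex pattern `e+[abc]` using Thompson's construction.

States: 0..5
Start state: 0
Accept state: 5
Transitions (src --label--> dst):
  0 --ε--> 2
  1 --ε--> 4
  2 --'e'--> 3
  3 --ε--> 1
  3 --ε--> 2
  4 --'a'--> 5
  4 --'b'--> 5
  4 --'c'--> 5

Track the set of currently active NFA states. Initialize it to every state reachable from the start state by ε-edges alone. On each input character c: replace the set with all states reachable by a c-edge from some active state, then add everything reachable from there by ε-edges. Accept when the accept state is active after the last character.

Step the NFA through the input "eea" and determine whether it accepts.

Answer: ACCEPT

Steps:
initial (ε-close {0}): {0,2}
'e' @ 1: {1,2,3,4}
'e' @ 2: {1,2,3,4}
'a' @ 3: {5}  ✓accept
final: {5}; accept 5 in set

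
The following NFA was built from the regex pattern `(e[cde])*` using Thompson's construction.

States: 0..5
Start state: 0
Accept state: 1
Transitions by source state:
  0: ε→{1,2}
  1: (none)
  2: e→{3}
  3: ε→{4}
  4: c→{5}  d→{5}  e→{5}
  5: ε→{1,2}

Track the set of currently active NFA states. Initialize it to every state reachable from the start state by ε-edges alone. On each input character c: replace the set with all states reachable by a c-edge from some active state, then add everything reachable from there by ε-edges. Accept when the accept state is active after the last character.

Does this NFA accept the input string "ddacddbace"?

S₀ = ε-closure({0}) = {0,1,2}
'd' @ 1: {}  — no active states
rest 'dacddbace' ignored (set empty)
end set {} — state 1 not in

Answer: REJECT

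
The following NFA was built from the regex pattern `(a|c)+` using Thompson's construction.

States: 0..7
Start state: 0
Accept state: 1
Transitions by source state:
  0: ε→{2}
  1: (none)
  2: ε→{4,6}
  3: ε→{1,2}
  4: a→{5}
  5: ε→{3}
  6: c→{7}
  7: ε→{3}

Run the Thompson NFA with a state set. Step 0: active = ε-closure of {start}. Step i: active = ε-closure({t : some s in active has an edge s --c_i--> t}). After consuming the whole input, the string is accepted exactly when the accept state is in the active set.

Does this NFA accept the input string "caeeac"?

start: ε-closure({0}) = {0,2,4,6}
'c' @ 1: {1,2,3,4,6,7}  (accept∈set)
'a' @ 2: {1,2,3,4,5,6}  (accept∈set)
'e' @ 3: {}  — dead — no transitions
rest 'eac' ignored (set empty)
after full input: {}  (accept=1 not in)

Answer: REJECT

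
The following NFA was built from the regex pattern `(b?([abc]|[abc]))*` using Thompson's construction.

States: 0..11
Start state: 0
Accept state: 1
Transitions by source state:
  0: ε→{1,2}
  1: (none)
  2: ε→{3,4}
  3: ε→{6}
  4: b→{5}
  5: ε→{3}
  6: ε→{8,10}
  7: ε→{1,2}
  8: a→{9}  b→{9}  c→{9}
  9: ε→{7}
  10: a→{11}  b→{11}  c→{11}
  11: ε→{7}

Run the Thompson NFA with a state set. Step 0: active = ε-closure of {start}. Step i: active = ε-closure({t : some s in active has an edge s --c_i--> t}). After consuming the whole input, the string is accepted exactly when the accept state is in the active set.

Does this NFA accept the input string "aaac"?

Answer: ACCEPT

Trace:
initial (ε-close {0}): {0,1,2,3,4,6,8,10}
'a' @ 1: {1,2,3,4,6,7,8,9,10,11}  (accept∈set)
'a' @ 2: {1,2,3,4,6,7,8,9,10,11}  (accept∈set)
'a' @ 3: {1,2,3,4,6,7,8,9,10,11}  (accept∈set)
'c' @ 4: {1,2,3,4,6,7,8,9,10,11}  (accept∈set)
end set {1,2,3,4,6,7,8,9,10,11} — state 1 in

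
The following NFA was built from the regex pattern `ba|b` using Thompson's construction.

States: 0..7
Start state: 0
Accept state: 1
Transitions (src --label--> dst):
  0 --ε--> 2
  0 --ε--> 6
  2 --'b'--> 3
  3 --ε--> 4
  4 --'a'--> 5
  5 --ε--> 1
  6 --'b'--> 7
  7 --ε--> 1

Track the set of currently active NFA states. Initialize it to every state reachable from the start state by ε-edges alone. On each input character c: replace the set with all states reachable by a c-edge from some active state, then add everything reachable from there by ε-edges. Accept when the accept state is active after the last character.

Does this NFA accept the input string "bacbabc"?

start: ε-closure({0}) = {0,2,6}
'b' @ 1: {1,3,4,7}  (accept∈set)
'a' @ 2: {1,5}  (accept∈set)
'c' @ 3: {}  — no active states
rest 'babc' ignored (set empty)
end set {} — state 1 not in

Answer: REJECT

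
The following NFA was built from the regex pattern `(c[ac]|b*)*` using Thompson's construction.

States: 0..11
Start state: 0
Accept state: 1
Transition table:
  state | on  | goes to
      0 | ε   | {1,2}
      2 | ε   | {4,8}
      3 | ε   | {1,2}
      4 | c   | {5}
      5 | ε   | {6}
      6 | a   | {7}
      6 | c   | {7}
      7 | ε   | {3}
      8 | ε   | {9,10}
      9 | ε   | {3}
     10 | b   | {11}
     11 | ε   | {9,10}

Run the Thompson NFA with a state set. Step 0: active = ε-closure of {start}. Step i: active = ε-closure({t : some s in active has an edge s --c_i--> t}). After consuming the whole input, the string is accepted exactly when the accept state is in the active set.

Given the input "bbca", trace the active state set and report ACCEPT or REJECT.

Answer: ACCEPT

Steps:
initial (ε-close {0}): {0,1,2,3,4,8,9,10}
'b' @ 1: {1,2,3,4,8,9,10,11}  (accept∈set)
'b' @ 2: {1,2,3,4,8,9,10,11}  (accept∈set)
'c' @ 3: {5,6}
'a' @ 4: {1,2,3,4,7,8,9,10}  (accept∈set)
end set {1,2,3,4,7,8,9,10} — state 1 in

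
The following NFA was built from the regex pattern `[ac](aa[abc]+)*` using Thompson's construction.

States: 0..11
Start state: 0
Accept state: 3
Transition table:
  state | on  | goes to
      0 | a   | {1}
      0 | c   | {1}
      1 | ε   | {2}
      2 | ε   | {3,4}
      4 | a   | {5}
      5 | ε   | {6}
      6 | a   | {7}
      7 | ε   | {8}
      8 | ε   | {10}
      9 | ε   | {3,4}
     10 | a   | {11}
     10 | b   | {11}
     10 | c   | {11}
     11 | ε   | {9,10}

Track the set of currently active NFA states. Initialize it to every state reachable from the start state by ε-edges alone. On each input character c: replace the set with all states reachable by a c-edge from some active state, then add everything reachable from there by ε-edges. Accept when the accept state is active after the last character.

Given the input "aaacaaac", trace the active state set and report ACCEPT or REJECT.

initial (ε-close {0}): {0}
'a' @ 1: {1,2,3,4}  ✓accept
'a' @ 2: {5,6}
'a' @ 3: {7,8,10}
'c' @ 4: {3,4,9,10,11}  ✓accept
'a' @ 5: {3,4,5,6,9,10,11}  ✓accept
'a' @ 6: {3,4,5,6,7,8,9,10,11}  ✓accept
'a' @ 7: {3,4,5,6,7,8,9,10,11}  ✓accept
'c' @ 8: {3,4,9,10,11}  ✓accept
final: {3,4,9,10,11}; accept 3 in set

Answer: ACCEPT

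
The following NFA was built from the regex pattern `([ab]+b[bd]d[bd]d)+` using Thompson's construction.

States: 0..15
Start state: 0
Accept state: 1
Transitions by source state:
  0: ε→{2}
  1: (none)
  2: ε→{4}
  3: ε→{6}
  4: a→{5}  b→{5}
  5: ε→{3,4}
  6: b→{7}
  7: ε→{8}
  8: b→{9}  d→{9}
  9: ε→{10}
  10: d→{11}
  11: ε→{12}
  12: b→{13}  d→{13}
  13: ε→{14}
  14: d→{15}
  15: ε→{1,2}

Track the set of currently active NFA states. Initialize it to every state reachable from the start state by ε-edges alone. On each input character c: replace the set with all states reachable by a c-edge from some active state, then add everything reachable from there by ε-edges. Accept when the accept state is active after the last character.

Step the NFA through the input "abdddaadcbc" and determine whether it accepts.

initial (ε-close {0}): {0,2,4}
'a' @ 1: {3,4,5,6}
'b' @ 2: {3,4,5,6,7,8}
'd' @ 3: {9,10}
'd' @ 4: {11,12}
'd' @ 5: {13,14}
'a' @ 6: {}  — state set empty
rest 'adcbc' ignored (set empty)
final: {}; accept 1 not in set

Answer: REJECT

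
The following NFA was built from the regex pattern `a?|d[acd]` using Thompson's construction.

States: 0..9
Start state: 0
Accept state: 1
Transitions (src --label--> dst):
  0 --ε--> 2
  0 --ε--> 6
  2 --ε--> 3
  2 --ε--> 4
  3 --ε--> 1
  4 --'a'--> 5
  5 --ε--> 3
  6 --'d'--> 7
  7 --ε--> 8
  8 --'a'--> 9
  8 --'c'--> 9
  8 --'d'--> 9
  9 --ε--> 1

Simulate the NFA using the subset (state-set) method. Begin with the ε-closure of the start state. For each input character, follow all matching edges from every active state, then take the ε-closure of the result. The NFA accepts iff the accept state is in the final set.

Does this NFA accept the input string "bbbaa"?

S₀ = ε-closure({0}) = {0,1,2,3,4,6}
'b' @ 1: {}  — state set empty
rest 'bbaa' ignored (set empty)
end set {} — state 1 not in

Answer: REJECT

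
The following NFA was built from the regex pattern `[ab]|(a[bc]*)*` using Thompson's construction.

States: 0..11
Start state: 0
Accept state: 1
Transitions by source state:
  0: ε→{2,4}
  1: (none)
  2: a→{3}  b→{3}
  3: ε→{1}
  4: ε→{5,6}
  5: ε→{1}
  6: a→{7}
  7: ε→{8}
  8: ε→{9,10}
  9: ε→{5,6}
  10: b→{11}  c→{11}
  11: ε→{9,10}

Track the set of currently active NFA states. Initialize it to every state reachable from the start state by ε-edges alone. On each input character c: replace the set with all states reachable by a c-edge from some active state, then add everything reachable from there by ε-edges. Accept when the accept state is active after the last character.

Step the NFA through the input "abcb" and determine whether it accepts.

initial (ε-close {0}): {0,1,2,4,5,6}
'a' @ 1: {1,3,5,6,7,8,9,10}  ✓accept
'b' @ 2: {1,5,6,9,10,11}  ✓accept
'c' @ 3: {1,5,6,9,10,11}  ✓accept
'b' @ 4: {1,5,6,9,10,11}  ✓accept
final: {1,5,6,9,10,11}; accept 1 in set

Answer: ACCEPT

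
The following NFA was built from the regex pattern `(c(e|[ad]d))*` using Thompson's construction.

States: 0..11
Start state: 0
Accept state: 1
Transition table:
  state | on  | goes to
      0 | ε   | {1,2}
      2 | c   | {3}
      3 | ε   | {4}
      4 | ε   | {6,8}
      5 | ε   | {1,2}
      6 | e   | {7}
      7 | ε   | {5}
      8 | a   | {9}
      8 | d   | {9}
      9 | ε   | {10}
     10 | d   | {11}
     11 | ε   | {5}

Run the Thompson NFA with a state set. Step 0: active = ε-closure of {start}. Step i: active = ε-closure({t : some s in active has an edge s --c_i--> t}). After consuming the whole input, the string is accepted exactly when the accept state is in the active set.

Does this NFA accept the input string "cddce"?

Answer: ACCEPT

Steps:
S₀ = ε-closure({0}) = {0,1,2}
'c' @ 1: {3,4,6,8}
'd' @ 2: {9,10}
'd' @ 3: {1,2,5,11}  [accepting]
'c' @ 4: {3,4,6,8}
'e' @ 5: {1,2,5,7}  [accepting]
after full input: {1,2,5,7}  (accept=1 in)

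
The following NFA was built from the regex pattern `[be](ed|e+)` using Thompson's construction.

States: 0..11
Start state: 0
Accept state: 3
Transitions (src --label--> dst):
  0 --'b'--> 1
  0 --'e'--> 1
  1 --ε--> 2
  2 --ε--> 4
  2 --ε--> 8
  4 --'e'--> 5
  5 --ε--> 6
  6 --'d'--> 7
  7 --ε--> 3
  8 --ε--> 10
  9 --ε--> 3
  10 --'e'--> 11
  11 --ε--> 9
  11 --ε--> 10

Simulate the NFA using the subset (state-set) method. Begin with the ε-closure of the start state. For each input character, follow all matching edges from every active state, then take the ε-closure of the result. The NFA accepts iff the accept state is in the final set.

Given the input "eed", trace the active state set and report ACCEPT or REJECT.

S₀ = ε-closure({0}) = {0}
'e' @ 1: {1,2,4,8,10}
'e' @ 2: {3,5,6,9,10,11}  (accept∈set)
'd' @ 3: {3,7}  (accept∈set)
end set {3,7} — state 3 in

Answer: ACCEPT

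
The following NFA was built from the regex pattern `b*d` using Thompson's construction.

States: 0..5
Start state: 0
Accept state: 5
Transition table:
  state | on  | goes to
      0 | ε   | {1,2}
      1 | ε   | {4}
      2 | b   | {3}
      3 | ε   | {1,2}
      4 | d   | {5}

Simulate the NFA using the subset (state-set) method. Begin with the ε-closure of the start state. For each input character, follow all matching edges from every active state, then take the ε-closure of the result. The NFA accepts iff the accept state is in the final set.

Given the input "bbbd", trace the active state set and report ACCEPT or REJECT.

Answer: ACCEPT

Steps:
initial (ε-close {0}): {0,1,2,4}
'b' @ 1: {1,2,3,4}
'b' @ 2: {1,2,3,4}
'b' @ 3: {1,2,3,4}
'd' @ 4: {5}  (accept∈set)
end set {5} — state 5 in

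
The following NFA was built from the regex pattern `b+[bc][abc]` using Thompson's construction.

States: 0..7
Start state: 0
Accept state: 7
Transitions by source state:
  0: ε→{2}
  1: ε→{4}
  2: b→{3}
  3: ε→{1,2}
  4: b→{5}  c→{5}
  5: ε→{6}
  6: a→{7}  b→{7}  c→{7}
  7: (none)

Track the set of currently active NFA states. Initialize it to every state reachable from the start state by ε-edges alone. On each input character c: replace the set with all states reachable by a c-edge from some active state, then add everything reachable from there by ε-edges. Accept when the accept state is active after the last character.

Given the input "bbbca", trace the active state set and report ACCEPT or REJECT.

start: ε-closure({0}) = {0,2}
'b' @ 1: {1,2,3,4}
'b' @ 2: {1,2,3,4,5,6}
'b' @ 3: {1,2,3,4,5,6,7}  [accepting]
'c' @ 4: {5,6,7}  [accepting]
'a' @ 5: {7}  [accepting]
final: {7}; accept 7 in set

Answer: ACCEPT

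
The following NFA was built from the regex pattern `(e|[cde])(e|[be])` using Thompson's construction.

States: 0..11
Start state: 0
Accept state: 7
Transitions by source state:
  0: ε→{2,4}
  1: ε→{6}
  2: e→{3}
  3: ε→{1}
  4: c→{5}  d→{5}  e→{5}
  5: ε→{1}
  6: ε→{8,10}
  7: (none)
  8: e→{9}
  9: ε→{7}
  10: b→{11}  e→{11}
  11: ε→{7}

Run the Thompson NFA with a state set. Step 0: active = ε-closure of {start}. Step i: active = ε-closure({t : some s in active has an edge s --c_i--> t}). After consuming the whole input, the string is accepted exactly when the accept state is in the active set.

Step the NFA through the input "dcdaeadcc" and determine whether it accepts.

Answer: REJECT

Derivation:
initial (ε-close {0}): {0,2,4}
'd' @ 1: {1,5,6,8,10}
'c' @ 2: {}  — state set empty
rest 'daeadcc' ignored (set empty)
end set {} — state 7 not in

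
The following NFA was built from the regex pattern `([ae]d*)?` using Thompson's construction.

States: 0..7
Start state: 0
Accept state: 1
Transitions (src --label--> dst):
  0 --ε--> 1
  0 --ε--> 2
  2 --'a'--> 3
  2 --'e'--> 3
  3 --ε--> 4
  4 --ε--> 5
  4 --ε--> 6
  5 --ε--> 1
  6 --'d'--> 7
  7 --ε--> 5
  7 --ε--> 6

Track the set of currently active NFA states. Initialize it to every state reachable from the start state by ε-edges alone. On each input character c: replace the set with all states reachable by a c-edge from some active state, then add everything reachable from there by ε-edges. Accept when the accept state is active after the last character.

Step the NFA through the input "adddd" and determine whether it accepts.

Answer: ACCEPT

Steps:
initial (ε-close {0}): {0,1,2}
'a' @ 1: {1,3,4,5,6}  [accepting]
'd' @ 2: {1,5,6,7}  [accepting]
'd' @ 3: {1,5,6,7}  [accepting]
'd' @ 4: {1,5,6,7}  [accepting]
'd' @ 5: {1,5,6,7}  [accepting]
end set {1,5,6,7} — state 1 in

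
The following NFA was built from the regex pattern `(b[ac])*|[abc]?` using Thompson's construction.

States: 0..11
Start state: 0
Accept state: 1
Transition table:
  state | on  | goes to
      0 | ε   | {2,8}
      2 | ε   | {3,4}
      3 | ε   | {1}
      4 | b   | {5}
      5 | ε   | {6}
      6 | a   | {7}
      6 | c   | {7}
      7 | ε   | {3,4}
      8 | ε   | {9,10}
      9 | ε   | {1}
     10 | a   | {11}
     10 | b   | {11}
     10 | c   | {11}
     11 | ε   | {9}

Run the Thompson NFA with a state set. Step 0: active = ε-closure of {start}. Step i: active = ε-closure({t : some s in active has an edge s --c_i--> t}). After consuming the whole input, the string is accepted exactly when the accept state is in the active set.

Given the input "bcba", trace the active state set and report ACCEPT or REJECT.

Answer: ACCEPT

Trace:
S₀ = ε-closure({0}) = {0,1,2,3,4,8,9,10}
'b' @ 1: {1,5,6,9,11}  (accept∈set)
'c' @ 2: {1,3,4,7}  (accept∈set)
'b' @ 3: {5,6}
'a' @ 4: {1,3,4,7}  (accept∈set)
after full input: {1,3,4,7}  (accept=1 in)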